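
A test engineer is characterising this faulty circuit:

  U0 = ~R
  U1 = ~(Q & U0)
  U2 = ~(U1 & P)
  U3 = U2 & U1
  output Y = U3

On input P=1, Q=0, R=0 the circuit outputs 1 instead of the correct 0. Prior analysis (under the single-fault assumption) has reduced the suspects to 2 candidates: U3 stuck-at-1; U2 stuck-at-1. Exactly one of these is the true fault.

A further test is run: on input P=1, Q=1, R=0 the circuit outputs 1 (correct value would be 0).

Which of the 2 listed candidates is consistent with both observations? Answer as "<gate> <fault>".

Evaluate each candidate on input P=1, Q=1, R=0:
  U3 stuck-at-1: U0=1, U1=0, U2=1, U3=1 [stuck-at-1] → 1 — matches
  U2 stuck-at-1: U0=1, U1=0, U2=1 [stuck-at-1], U3=0 → 0 — eliminated
Only U3 stuck-at-1 reproduces the observed 1.

U3 stuck-at-1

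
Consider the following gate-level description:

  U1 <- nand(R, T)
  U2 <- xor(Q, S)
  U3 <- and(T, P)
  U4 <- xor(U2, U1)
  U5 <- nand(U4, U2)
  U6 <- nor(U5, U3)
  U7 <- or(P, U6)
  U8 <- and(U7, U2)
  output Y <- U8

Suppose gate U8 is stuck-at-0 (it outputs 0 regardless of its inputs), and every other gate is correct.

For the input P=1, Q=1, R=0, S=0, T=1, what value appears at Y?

Propagate with U8 forced: U1=1, U2=1, U3=1, U4=0, U5=1, U6=0, U7=1, U8=0 [stuck-at-0].
So Y = 0. (Without the fault it would be 1.)

0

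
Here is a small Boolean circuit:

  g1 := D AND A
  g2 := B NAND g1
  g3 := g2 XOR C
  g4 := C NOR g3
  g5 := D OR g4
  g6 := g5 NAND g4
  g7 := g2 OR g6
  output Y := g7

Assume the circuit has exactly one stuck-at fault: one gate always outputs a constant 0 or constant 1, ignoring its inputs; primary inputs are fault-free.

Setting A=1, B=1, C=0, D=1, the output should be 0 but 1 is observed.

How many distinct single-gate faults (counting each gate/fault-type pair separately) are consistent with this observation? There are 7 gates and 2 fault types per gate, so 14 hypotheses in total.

Fault-free: g1=1, g2=0, g3=0, g4=1, g5=1, g6=0, g7=0 → 0. Observed 1.
  g1 stuck-at-0: output 1 ✓
  g1 stuck-at-1: output 0 ✗
  g2 stuck-at-0: output 0 ✗
  g2 stuck-at-1: output 1 ✓
  g3 stuck-at-0: output 0 ✗
  g3 stuck-at-1: output 1 ✓
  g4 stuck-at-0: output 1 ✓
  g4 stuck-at-1: output 0 ✗
  g5 stuck-at-0: output 1 ✓
  g5 stuck-at-1: output 0 ✗
  g6 stuck-at-0: output 0 ✗
  g6 stuck-at-1: output 1 ✓
  g7 stuck-at-0: output 0 ✗
  g7 stuck-at-1: output 1 ✓
Consistent faults: {g1 stuck-at-0, g2 stuck-at-1, g3 stuck-at-1, g4 stuck-at-0, g5 stuck-at-0, g6 stuck-at-1, g7 stuck-at-1} — 7 in all.

7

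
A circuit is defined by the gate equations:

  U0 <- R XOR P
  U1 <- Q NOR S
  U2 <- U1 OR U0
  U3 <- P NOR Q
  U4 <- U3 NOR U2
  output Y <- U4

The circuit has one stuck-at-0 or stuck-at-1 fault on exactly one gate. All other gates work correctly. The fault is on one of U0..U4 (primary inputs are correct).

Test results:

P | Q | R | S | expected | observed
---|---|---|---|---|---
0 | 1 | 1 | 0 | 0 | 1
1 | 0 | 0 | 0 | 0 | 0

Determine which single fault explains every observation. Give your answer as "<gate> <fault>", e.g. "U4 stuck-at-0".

Fault-free values for test 1 (P=0, Q=1, R=1, S=0): U0=1, U1=0, U2=1, U3=0, U4=0, giving Y=0. Observed 1.
Test 1: faults giving observed 1 are {U0 stuck-at-0, U2 stuck-at-0, U4 stuck-at-1}.
Test 2 (P=1, Q=0, R=0, S=0): fault-free U0=1, U1=1, U2=1, U3=0, U4=0 → 0; observed 0. Eliminates U2 stuck-at-0, U4 stuck-at-1.
Only U0 stuck-at-0 is consistent with every test.

U0 stuck-at-0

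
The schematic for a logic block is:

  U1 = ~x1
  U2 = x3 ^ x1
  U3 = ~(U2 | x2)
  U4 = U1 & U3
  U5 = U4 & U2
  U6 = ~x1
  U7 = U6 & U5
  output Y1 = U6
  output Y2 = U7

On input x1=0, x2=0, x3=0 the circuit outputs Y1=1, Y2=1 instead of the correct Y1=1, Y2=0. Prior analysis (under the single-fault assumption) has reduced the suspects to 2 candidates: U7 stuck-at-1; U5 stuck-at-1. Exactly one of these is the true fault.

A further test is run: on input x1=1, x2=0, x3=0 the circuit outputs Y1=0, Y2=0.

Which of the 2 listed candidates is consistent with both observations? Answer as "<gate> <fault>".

Evaluate each candidate on input x1=1, x2=0, x3=0:
  U7 stuck-at-1: U1=0, U2=1, U3=0, U4=0, U5=0, U6=0, U7=1 [stuck-at-1] → Y1=0, Y2=1 — eliminated
  U5 stuck-at-1: U1=0, U2=1, U3=0, U4=0, U5=1 [stuck-at-1], U6=0, U7=0 → Y1=0, Y2=0 — matches
Only U5 stuck-at-1 reproduces the observed Y1=0, Y2=0.

U5 stuck-at-1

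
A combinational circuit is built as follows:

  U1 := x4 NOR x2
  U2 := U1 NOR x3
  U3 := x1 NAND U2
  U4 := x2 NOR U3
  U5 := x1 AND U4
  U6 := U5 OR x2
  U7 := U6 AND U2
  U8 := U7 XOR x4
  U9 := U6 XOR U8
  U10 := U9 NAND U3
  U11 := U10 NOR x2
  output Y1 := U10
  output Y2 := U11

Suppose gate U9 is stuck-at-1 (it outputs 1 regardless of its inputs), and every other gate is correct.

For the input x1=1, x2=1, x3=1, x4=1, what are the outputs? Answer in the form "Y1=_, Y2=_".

Y1=0, Y2=0

Propagate with U9 forced: U1=0, U2=0, U3=1, U4=0, U5=0, U6=1, U7=0, U8=1, U9=1 [stuck-at-1], U10=0, U11=0.
So the outputs are Y1=0, Y2=0. (Without the fault they would be Y1=1, Y2=0.)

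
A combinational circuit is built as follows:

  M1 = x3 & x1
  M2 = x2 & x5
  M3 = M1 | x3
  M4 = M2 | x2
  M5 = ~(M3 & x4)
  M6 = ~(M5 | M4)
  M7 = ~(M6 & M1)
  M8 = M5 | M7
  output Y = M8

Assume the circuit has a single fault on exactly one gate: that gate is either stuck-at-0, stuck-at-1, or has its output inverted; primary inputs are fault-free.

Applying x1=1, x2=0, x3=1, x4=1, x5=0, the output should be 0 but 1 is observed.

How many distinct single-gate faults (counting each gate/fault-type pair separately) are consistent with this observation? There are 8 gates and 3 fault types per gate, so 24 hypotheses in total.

Fault-free: M1=1, M2=0, M3=1, M4=0, M5=0, M6=1, M7=0, M8=0 → 0. Observed 1.
  M1: stuck-at-0, inverted output ✓; others ✗
  M2: stuck-at-1, inverted output ✓; others ✗
  M3: stuck-at-0, inverted output ✓; others ✗
  M4: stuck-at-1, inverted output ✓; others ✗
  M5: stuck-at-1, inverted output ✓; others ✗
  M6: stuck-at-0, inverted output ✓; others ✗
  M7: stuck-at-1, inverted output ✓; others ✗
  M8: stuck-at-1, inverted output ✓; others ✗
Consistent faults: {M1 stuck-at-0, M1 inverted output, M2 stuck-at-1, M2 inverted output, M3 stuck-at-0, M3 inverted output, M4 stuck-at-1, M4 inverted output, M5 stuck-at-1, M5 inverted output, M6 stuck-at-0, M6 inverted output, M7 stuck-at-1, M7 inverted output, M8 stuck-at-1, M8 inverted output} — 16 in all.

16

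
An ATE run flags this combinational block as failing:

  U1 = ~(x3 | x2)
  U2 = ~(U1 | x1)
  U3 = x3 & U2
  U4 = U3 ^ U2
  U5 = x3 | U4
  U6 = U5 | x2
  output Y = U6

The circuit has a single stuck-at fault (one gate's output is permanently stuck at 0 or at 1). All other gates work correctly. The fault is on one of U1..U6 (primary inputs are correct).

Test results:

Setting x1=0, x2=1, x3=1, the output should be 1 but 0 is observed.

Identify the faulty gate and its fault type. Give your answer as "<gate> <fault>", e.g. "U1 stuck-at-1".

Fault-free values for test 1 (x1=0, x2=1, x3=1): U1=0, U2=1, U3=1, U4=0, U5=1, U6=1, giving Y=1. Observed 0.
Test 1: faults giving observed 0 are {U6 stuck-at-0}.
Only U6 stuck-at-0 is consistent with every test.

U6 stuck-at-0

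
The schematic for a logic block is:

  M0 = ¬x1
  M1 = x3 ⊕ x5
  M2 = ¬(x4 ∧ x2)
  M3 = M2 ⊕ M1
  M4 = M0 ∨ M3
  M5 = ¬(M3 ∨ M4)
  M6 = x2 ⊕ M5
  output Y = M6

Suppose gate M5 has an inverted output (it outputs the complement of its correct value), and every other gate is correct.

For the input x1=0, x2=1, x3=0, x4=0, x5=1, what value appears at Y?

Propagate with M5 forced: M0=1, M1=1, M2=1, M3=0, M4=1, M5=1 [inverted output], M6=0.
So Y = 0. (Without the fault it would be 1.)

0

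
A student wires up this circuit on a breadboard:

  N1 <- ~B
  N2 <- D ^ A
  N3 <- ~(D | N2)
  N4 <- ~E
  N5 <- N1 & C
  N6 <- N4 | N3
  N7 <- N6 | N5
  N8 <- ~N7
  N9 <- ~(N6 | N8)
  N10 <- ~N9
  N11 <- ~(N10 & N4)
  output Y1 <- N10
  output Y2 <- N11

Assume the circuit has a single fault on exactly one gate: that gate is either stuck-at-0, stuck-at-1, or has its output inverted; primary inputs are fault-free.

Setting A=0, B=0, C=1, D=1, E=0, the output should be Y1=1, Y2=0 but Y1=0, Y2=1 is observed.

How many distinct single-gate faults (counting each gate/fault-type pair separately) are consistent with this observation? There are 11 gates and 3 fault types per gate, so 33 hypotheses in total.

8

Fault-free: N1=1, N2=1, N3=0, N4=1, N5=1, N6=1, N7=1, N8=0, N9=0, N10=1, N11=0 → Y1=1, Y2=0. Observed Y1=0, Y2=1.
  N1: none of the 3 fault types match ✗
  N2: none of the 3 fault types match ✗
  N3: none of the 3 fault types match ✗
  N4: stuck-at-0, inverted output ✓; others ✗
  N5: none of the 3 fault types match ✗
  N6: stuck-at-0, inverted output ✓; others ✗
  N7: none of the 3 fault types match ✗
  N8: none of the 3 fault types match ✗
  N9: stuck-at-1, inverted output ✓; others ✗
  N10: stuck-at-0, inverted output ✓; others ✗
  N11: none of the 3 fault types match ✗
Consistent faults: {N4 stuck-at-0, N4 inverted output, N6 stuck-at-0, N6 inverted output, N9 stuck-at-1, N9 inverted output, N10 stuck-at-0, N10 inverted output} — 8 in all.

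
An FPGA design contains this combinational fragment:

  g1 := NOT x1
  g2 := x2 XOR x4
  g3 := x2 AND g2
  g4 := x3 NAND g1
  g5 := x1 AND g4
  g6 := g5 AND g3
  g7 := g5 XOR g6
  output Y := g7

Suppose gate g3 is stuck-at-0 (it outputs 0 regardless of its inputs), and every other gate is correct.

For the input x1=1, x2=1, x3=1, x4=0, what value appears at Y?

Propagate with g3 forced: g1=0, g2=1, g3=0 [stuck-at-0], g4=1, g5=1, g6=0, g7=1.
So Y = 1. (Without the fault it would be 0.)

1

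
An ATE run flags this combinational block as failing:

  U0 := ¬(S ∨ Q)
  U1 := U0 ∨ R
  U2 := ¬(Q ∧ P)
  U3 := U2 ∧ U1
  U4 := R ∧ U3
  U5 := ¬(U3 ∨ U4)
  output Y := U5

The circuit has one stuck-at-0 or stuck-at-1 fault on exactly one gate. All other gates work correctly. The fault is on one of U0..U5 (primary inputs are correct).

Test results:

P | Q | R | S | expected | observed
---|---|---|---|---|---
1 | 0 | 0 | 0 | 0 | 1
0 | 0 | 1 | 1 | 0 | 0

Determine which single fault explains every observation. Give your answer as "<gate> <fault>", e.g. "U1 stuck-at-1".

U0 stuck-at-0

Fault-free values for test 1 (P=1, Q=0, R=0, S=0): U0=1, U1=1, U2=1, U3=1, U4=0, U5=0, giving Y=0. Observed 1.
Test 1: faults giving observed 1 are {U0 stuck-at-0, U1 stuck-at-0, U2 stuck-at-0, U3 stuck-at-0, U5 stuck-at-1}.
Test 2 (P=0, Q=0, R=1, S=1): fault-free U0=0, U1=1, U2=1, U3=1, U4=1, U5=0 → 0; observed 0. Eliminates U1 stuck-at-0, U2 stuck-at-0, U3 stuck-at-0, U5 stuck-at-1.
Only U0 stuck-at-0 is consistent with every test.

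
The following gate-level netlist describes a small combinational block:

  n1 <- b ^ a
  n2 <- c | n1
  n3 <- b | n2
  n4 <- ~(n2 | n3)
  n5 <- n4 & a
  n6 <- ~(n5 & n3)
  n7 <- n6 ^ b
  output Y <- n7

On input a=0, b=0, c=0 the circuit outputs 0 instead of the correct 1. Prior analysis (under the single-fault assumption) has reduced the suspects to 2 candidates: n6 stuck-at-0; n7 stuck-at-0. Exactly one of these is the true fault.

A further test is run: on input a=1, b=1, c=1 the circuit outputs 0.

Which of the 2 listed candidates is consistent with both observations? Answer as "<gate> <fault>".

n7 stuck-at-0

Evaluate each candidate on input a=1, b=1, c=1:
  n6 stuck-at-0: n1=0, n2=1, n3=1, n4=0, n5=0, n6=0 [stuck-at-0], n7=1 → 1 — eliminated
  n7 stuck-at-0: n1=0, n2=1, n3=1, n4=0, n5=0, n6=1, n7=0 [stuck-at-0] → 0 — matches
Only n7 stuck-at-0 reproduces the observed 0.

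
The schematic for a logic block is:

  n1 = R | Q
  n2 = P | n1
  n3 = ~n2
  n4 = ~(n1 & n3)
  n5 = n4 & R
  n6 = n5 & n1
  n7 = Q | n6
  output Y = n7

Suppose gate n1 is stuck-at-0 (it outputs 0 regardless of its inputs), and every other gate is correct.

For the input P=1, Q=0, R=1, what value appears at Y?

0

Propagate with n1 forced: n1=0 [stuck-at-0], n2=1, n3=0, n4=1, n5=1, n6=0, n7=0.
So Y = 0. (Without the fault it would be 1.)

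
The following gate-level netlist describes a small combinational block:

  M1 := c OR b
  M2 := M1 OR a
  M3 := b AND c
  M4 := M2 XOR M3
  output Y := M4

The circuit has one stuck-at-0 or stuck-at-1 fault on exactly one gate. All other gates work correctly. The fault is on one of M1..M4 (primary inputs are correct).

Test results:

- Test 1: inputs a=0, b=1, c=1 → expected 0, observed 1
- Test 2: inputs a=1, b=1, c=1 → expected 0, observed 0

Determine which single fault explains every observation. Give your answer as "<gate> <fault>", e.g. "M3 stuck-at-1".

M1 stuck-at-0

Fault-free values for test 1 (a=0, b=1, c=1): M1=1, M2=1, M3=1, M4=0, giving Y=0. Observed 1.
Test 1: faults giving observed 1 are {M1 stuck-at-0, M2 stuck-at-0, M3 stuck-at-0, M4 stuck-at-1}.
Test 2 (a=1, b=1, c=1): fault-free M1=1, M2=1, M3=1, M4=0 → 0; observed 0. Eliminates M2 stuck-at-0, M3 stuck-at-0, M4 stuck-at-1.
Only M1 stuck-at-0 is consistent with every test.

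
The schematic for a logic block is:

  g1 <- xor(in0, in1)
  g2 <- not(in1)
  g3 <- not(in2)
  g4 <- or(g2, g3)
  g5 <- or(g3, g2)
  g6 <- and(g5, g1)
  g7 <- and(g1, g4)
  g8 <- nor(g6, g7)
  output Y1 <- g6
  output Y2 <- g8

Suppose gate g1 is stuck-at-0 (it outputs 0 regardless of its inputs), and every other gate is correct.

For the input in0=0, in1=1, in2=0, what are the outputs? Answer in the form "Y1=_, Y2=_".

Y1=0, Y2=1

Propagate with g1 forced: g1=0 [stuck-at-0], g2=0, g3=1, g4=1, g5=1, g6=0, g7=0, g8=1.
So the outputs are Y1=0, Y2=1. (Without the fault they would be Y1=1, Y2=0.)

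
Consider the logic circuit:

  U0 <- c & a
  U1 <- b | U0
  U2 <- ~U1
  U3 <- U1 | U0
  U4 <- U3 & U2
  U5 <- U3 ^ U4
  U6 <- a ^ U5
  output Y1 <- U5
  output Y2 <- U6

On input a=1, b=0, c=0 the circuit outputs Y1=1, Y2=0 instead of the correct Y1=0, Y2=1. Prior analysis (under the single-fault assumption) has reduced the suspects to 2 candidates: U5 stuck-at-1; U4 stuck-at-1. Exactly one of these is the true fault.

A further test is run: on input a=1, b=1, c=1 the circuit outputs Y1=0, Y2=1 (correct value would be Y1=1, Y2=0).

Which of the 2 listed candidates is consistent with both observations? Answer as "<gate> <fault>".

Evaluate each candidate on input a=1, b=1, c=1:
  U5 stuck-at-1: U0=1, U1=1, U2=0, U3=1, U4=0, U5=1 [stuck-at-1], U6=0 → Y1=1, Y2=0 — eliminated
  U4 stuck-at-1: U0=1, U1=1, U2=0, U3=1, U4=1 [stuck-at-1], U5=0, U6=1 → Y1=0, Y2=1 — matches
Only U4 stuck-at-1 reproduces the observed Y1=0, Y2=1.

U4 stuck-at-1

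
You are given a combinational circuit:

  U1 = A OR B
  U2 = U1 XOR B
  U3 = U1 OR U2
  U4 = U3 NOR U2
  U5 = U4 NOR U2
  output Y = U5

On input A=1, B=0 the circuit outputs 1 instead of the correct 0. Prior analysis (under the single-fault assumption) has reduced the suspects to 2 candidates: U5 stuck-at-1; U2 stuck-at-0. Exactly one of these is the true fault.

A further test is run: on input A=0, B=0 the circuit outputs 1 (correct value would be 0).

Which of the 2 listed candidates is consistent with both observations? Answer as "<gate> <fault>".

U5 stuck-at-1

Evaluate each candidate on input A=0, B=0:
  U5 stuck-at-1: U1=0, U2=0, U3=0, U4=1, U5=1 [stuck-at-1] → 1 — matches
  U2 stuck-at-0: U1=0, U2=0 [stuck-at-0], U3=0, U4=1, U5=0 → 0 — eliminated
Only U5 stuck-at-1 reproduces the observed 1.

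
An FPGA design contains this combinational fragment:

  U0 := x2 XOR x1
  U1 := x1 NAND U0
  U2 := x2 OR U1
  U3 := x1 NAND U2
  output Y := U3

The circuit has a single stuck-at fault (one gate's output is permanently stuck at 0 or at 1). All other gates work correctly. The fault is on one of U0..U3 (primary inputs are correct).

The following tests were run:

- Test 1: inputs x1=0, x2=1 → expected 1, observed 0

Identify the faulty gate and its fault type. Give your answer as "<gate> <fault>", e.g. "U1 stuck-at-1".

U3 stuck-at-0

Fault-free values for test 1 (x1=0, x2=1): U0=1, U1=1, U2=1, U3=1, giving Y=1. Observed 0.
Test 1: faults giving observed 0 are {U3 stuck-at-0}.
Only U3 stuck-at-0 is consistent with every test.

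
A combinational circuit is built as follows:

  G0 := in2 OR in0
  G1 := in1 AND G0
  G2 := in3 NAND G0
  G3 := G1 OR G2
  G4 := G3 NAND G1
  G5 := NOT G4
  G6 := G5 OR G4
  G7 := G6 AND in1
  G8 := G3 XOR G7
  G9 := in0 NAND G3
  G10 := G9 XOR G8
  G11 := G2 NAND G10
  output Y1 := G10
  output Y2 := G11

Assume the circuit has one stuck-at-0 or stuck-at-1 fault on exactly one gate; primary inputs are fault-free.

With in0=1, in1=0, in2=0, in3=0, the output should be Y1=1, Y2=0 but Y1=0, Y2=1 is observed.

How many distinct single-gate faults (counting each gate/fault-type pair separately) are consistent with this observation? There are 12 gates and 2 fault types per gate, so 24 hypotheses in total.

4

Fault-free: G0=1, G1=0, G2=1, G3=1, G4=1, G5=0, G6=1, G7=0, G8=1, G9=0, G10=1, G11=0 → Y1=1, Y2=0. Observed Y1=0, Y2=1.
  G0: none of the 2 fault types match ✗
  G1: none of the 2 fault types match ✗
  G2: none of the 2 fault types match ✗
  G3: none of the 2 fault types match ✗
  G4: none of the 2 fault types match ✗
  G5: none of the 2 fault types match ✗
  G6: none of the 2 fault types match ✗
  G7: stuck-at-1 ✓; others ✗
  G8: stuck-at-0 ✓; others ✗
  G9: stuck-at-1 ✓; others ✗
  G10: stuck-at-0 ✓; others ✗
  G11: none of the 2 fault types match ✗
Consistent faults: {G7 stuck-at-1, G8 stuck-at-0, G9 stuck-at-1, G10 stuck-at-0} — 4 in all.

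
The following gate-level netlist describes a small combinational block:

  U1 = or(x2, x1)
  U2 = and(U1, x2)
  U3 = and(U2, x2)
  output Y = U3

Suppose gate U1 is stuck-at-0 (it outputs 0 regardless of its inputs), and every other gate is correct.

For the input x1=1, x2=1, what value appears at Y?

0

Propagate with U1 forced: U1=0 [stuck-at-0], U2=0, U3=0.
So Y = 0. (Without the fault it would be 1.)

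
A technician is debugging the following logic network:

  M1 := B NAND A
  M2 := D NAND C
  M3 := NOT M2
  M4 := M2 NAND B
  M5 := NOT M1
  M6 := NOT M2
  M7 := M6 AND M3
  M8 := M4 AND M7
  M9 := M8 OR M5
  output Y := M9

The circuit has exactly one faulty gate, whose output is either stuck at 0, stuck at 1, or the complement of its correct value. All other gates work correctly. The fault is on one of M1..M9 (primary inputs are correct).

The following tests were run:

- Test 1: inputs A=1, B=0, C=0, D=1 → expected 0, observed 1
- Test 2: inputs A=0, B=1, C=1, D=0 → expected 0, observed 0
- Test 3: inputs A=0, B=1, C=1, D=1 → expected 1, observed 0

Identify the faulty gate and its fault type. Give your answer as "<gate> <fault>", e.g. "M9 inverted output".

M7 inverted output

Fault-free values for test 1 (A=1, B=0, C=0, D=1): M1=1, M2=1, M3=0, M4=1, M5=0, M6=0, M7=0, M8=0, M9=0, giving Y=0. Observed 1.
Test 1: faults giving observed 1 are {M1 stuck-at-0, M1 inverted output, M2 stuck-at-0, M2 inverted output, M5 stuck-at-1, M5 inverted output, M7 stuck-at-1, M7 inverted output, M8 stuck-at-1, M8 inverted output, M9 stuck-at-1, M9 inverted output}.
Test 2 (A=0, B=1, C=1, D=0): fault-free M1=1, M2=1, M3=0, M4=0, M5=0, M6=0, M7=0, M8=0, M9=0 → 0; observed 0. Eliminates M1 stuck-at-0, M1 inverted output, M2 stuck-at-0, M2 inverted output, M5 stuck-at-1, M5 inverted output, M8 stuck-at-1, M8 inverted output, M9 stuck-at-1, M9 inverted output.
Test 3 (A=0, B=1, C=1, D=1): fault-free M1=1, M2=0, M3=1, M4=1, M5=0, M6=1, M7=1, M8=1, M9=1 → 1; observed 0. Eliminates M7 stuck-at-1.
Only M7 inverted output is consistent with every test.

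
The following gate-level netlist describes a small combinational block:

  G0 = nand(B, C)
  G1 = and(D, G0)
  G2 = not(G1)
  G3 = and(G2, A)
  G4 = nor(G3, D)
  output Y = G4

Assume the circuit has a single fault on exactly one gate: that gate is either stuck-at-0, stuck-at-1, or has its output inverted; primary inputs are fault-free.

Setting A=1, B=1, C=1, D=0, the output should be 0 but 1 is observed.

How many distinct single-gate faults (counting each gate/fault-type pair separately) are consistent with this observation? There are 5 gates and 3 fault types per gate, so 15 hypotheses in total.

8

Fault-free: G0=0, G1=0, G2=1, G3=1, G4=0 → 0. Observed 1.
  G0: none of the 3 fault types match ✗
  G1: stuck-at-1, inverted output ✓; others ✗
  G2: stuck-at-0, inverted output ✓; others ✗
  G3: stuck-at-0, inverted output ✓; others ✗
  G4: stuck-at-1, inverted output ✓; others ✗
Consistent faults: {G1 stuck-at-1, G1 inverted output, G2 stuck-at-0, G2 inverted output, G3 stuck-at-0, G3 inverted output, G4 stuck-at-1, G4 inverted output} — 8 in all.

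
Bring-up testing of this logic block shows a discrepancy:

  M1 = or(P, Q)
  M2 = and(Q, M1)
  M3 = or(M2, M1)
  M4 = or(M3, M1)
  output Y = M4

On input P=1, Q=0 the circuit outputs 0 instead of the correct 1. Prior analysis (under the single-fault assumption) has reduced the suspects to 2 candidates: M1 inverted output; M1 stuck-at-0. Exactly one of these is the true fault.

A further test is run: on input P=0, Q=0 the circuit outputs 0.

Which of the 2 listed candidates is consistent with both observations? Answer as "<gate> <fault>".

Evaluate each candidate on input P=0, Q=0:
  M1 inverted output: M1=1 [inverted output], M2=0, M3=1, M4=1 → 1 — eliminated
  M1 stuck-at-0: M1=0 [stuck-at-0], M2=0, M3=0, M4=0 → 0 — matches
Only M1 stuck-at-0 reproduces the observed 0.

M1 stuck-at-0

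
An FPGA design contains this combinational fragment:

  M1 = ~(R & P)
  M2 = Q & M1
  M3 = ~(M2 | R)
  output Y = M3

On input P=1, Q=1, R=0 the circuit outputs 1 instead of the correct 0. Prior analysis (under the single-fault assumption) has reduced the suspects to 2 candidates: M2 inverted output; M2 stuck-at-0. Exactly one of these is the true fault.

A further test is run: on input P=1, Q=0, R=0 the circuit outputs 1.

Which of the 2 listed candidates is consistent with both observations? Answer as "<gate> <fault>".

M2 stuck-at-0

Evaluate each candidate on input P=1, Q=0, R=0:
  M2 inverted output: M1=1, M2=1 [inverted output], M3=0 → 0 — eliminated
  M2 stuck-at-0: M1=1, M2=0 [stuck-at-0], M3=1 → 1 — matches
Only M2 stuck-at-0 reproduces the observed 1.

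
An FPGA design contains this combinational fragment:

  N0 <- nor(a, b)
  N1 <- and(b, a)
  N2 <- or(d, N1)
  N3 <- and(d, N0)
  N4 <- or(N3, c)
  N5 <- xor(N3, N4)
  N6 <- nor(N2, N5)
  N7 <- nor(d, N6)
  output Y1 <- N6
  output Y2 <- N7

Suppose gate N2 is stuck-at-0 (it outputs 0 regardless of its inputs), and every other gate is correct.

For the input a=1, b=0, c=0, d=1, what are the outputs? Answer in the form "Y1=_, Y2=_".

Y1=1, Y2=0

Propagate with N2 forced: N0=0, N1=0, N2=0 [stuck-at-0], N3=0, N4=0, N5=0, N6=1, N7=0.
So the outputs are Y1=1, Y2=0. (Without the fault they would be Y1=0, Y2=0.)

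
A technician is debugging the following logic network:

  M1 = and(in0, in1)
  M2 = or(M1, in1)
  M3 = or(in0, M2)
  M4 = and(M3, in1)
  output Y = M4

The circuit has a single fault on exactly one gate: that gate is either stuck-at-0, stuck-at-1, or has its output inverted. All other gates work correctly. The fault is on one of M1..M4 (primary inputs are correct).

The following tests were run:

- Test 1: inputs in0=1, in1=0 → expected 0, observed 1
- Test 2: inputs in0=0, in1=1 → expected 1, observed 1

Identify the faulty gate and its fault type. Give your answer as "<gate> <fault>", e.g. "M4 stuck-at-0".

Fault-free values for test 1 (in0=1, in1=0): M1=0, M2=0, M3=1, M4=0, giving Y=0. Observed 1.
Test 1: faults giving observed 1 are {M4 stuck-at-1, M4 inverted output}.
Test 2 (in0=0, in1=1): fault-free M1=0, M2=1, M3=1, M4=1 → 1; observed 1. Eliminates M4 inverted output.
Only M4 stuck-at-1 is consistent with every test.

M4 stuck-at-1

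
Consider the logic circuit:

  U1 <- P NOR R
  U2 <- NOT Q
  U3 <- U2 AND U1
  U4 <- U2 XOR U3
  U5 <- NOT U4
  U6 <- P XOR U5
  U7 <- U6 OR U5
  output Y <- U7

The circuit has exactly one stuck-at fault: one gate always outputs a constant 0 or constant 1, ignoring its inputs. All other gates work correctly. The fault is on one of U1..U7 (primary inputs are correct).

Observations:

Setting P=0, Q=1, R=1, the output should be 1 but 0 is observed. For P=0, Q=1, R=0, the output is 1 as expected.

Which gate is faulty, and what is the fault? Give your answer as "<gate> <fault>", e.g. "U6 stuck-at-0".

U2 stuck-at-1

Fault-free values for test 1 (P=0, Q=1, R=1): U1=0, U2=0, U3=0, U4=0, U5=1, U6=1, U7=1, giving Y=1. Observed 0.
Test 1: faults giving observed 0 are {U2 stuck-at-1, U3 stuck-at-1, U4 stuck-at-1, U5 stuck-at-0, U7 stuck-at-0}.
Test 2 (P=0, Q=1, R=0): fault-free U1=1, U2=0, U3=0, U4=0, U5=1, U6=1, U7=1 → 1; observed 1. Eliminates U3 stuck-at-1, U4 stuck-at-1, U5 stuck-at-0, U7 stuck-at-0.
Only U2 stuck-at-1 is consistent with every test.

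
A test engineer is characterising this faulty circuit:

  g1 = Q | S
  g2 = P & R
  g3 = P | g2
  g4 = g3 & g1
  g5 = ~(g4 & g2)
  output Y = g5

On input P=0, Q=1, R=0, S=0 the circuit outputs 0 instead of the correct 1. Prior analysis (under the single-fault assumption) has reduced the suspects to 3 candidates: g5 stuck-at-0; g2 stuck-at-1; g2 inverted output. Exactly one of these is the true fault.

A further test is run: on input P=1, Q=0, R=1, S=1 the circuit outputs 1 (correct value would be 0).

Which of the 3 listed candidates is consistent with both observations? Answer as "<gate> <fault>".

g2 inverted output

Evaluate each candidate on input P=1, Q=0, R=1, S=1:
  g5 stuck-at-0: g1=1, g2=1, g3=1, g4=1, g5=0 [stuck-at-0] → 0 — eliminated
  g2 stuck-at-1: g1=1, g2=1 [stuck-at-1], g3=1, g4=1, g5=0 → 0 — eliminated
  g2 inverted output: g1=1, g2=0 [inverted output], g3=1, g4=1, g5=1 → 1 — matches
Only g2 inverted output reproduces the observed 1.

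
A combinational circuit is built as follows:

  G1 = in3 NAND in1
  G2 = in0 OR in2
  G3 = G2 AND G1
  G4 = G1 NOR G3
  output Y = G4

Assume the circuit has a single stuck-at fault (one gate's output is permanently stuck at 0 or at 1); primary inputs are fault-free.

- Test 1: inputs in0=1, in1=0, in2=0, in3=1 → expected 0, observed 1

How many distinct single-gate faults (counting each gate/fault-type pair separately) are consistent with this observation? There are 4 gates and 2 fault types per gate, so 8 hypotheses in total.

Fault-free: G1=1, G2=1, G3=1, G4=0 → 0. Observed 1.
  G1 stuck-at-0: output 1 ✓
  G1 stuck-at-1: output 0 ✗
  G2 stuck-at-0: output 0 ✗
  G2 stuck-at-1: output 0 ✗
  G3 stuck-at-0: output 0 ✗
  G3 stuck-at-1: output 0 ✗
  G4 stuck-at-0: output 0 ✗
  G4 stuck-at-1: output 1 ✓
Consistent faults: {G1 stuck-at-0, G4 stuck-at-1} — 2 in all.

2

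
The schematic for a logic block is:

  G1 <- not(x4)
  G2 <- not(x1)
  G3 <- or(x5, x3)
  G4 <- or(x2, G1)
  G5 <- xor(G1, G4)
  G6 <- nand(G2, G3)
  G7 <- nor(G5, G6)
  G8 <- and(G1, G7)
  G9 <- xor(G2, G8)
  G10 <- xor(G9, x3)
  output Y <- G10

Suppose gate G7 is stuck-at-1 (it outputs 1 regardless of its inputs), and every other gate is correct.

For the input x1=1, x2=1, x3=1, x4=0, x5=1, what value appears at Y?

0

Propagate with G7 forced: G1=1, G2=0, G3=1, G4=1, G5=0, G6=1, G7=1 [stuck-at-1], G8=1, G9=1, G10=0.
So Y = 0. (Without the fault it would be 1.)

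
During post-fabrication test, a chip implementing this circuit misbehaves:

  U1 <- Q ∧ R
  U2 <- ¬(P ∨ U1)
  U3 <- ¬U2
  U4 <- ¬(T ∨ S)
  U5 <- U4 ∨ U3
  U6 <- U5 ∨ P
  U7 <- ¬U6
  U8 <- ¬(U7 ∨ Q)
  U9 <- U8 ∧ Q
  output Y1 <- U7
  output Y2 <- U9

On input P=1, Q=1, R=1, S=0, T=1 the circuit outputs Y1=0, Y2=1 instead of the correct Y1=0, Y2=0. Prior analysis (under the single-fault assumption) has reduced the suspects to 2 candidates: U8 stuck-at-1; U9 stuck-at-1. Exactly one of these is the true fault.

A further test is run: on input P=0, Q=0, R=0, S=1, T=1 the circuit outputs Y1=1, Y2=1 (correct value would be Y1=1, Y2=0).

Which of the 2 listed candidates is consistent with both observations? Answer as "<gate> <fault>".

U9 stuck-at-1

Evaluate each candidate on input P=0, Q=0, R=0, S=1, T=1:
  U8 stuck-at-1: U1=0, U2=1, U3=0, U4=0, U5=0, U6=0, U7=1, U8=1 [stuck-at-1], U9=0 → Y1=1, Y2=0 — eliminated
  U9 stuck-at-1: U1=0, U2=1, U3=0, U4=0, U5=0, U6=0, U7=1, U8=0, U9=1 [stuck-at-1] → Y1=1, Y2=1 — matches
Only U9 stuck-at-1 reproduces the observed Y1=1, Y2=1.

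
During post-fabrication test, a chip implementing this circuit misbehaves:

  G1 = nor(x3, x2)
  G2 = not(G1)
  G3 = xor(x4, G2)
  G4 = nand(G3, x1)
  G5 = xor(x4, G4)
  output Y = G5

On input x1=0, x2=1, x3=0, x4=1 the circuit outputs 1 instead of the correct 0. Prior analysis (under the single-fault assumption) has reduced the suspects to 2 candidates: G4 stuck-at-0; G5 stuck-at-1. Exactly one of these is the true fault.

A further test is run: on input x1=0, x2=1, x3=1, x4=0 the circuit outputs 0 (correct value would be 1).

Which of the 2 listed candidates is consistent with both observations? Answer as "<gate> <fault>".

Evaluate each candidate on input x1=0, x2=1, x3=1, x4=0:
  G4 stuck-at-0: G1=0, G2=1, G3=1, G4=0 [stuck-at-0], G5=0 → 0 — matches
  G5 stuck-at-1: G1=0, G2=1, G3=1, G4=1, G5=1 [stuck-at-1] → 1 — eliminated
Only G4 stuck-at-0 reproduces the observed 0.

G4 stuck-at-0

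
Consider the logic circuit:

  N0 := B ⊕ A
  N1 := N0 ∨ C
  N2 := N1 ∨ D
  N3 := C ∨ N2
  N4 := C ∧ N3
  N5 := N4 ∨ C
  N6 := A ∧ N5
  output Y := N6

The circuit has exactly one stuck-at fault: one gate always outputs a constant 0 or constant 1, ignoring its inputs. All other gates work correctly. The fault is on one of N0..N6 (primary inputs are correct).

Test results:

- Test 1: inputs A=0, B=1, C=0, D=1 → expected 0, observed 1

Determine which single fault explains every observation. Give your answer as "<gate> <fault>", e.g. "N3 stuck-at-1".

Fault-free values for test 1 (A=0, B=1, C=0, D=1): N0=1, N1=1, N2=1, N3=1, N4=0, N5=0, N6=0, giving Y=0. Observed 1.
Test 1: faults giving observed 1 are {N6 stuck-at-1}.
Only N6 stuck-at-1 is consistent with every test.

N6 stuck-at-1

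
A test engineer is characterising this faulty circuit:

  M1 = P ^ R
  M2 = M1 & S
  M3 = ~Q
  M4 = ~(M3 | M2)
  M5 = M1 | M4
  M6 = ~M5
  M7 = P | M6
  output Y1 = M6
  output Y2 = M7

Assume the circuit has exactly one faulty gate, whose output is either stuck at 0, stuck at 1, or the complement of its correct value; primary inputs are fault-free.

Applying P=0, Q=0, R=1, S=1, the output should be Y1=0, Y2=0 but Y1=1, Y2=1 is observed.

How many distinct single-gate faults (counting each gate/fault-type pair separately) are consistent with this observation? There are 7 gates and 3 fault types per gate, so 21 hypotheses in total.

6

Fault-free: M1=1, M2=1, M3=1, M4=0, M5=1, M6=0, M7=0 → Y1=0, Y2=0. Observed Y1=1, Y2=1.
  M1: stuck-at-0, inverted output ✓; others ✗
  M2: none of the 3 fault types match ✗
  M3: none of the 3 fault types match ✗
  M4: none of the 3 fault types match ✗
  M5: stuck-at-0, inverted output ✓; others ✗
  M6: stuck-at-1, inverted output ✓; others ✗
  M7: none of the 3 fault types match ✗
Consistent faults: {M1 stuck-at-0, M1 inverted output, M5 stuck-at-0, M5 inverted output, M6 stuck-at-1, M6 inverted output} — 6 in all.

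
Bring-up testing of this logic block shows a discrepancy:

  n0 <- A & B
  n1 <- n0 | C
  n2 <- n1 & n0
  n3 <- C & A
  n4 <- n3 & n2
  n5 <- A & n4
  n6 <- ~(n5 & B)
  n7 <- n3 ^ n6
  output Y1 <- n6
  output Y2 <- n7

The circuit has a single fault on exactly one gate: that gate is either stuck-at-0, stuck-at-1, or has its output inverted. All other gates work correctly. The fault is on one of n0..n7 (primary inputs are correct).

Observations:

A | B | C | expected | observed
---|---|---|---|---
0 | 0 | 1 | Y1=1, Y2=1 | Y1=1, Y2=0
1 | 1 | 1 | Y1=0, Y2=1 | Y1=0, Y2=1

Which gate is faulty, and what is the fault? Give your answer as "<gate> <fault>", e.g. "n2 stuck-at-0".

Fault-free values for test 1 (A=0, B=0, C=1): n0=0, n1=1, n2=0, n3=0, n4=0, n5=0, n6=1, n7=1, giving Y1=1, Y2=1. Observed Y1=1, Y2=0.
Test 1: faults giving observed Y1=1, Y2=0 are {n3 stuck-at-1, n3 inverted output, n7 stuck-at-0, n7 inverted output}.
Test 2 (A=1, B=1, C=1): fault-free n0=1, n1=1, n2=1, n3=1, n4=1, n5=1, n6=0, n7=1 → Y1=0, Y2=1; observed Y1=0, Y2=1. Eliminates n3 inverted output, n7 stuck-at-0, n7 inverted output.
Only n3 stuck-at-1 is consistent with every test.

n3 stuck-at-1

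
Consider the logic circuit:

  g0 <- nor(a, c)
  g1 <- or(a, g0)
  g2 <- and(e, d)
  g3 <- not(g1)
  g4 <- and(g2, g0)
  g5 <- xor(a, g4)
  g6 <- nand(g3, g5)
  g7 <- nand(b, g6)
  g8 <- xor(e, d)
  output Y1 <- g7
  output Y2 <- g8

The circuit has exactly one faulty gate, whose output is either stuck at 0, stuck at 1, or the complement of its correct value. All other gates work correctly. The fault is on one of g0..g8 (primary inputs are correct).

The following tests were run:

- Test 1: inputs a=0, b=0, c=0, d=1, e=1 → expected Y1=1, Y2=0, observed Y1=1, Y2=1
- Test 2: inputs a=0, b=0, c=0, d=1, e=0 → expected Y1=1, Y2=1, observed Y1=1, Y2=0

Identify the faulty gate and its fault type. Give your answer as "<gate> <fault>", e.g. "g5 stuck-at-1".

Fault-free values for test 1 (a=0, b=0, c=0, d=1, e=1): g0=1, g1=1, g2=1, g3=0, g4=1, g5=1, g6=1, g7=1, g8=0, giving Y1=1, Y2=0. Observed Y1=1, Y2=1.
Test 1: faults giving observed Y1=1, Y2=1 are {g8 stuck-at-1, g8 inverted output}.
Test 2 (a=0, b=0, c=0, d=1, e=0): fault-free g0=1, g1=1, g2=0, g3=0, g4=0, g5=0, g6=1, g7=1, g8=1 → Y1=1, Y2=1; observed Y1=1, Y2=0. Eliminates g8 stuck-at-1.
Only g8 inverted output is consistent with every test.

g8 inverted output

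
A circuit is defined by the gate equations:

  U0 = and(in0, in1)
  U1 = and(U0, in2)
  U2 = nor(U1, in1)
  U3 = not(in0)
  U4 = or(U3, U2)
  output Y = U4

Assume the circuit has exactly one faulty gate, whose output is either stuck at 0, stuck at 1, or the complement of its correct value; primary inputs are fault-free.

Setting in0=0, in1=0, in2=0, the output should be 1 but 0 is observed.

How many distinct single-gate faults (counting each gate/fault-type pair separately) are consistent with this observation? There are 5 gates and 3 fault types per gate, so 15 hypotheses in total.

2

Fault-free: U0=0, U1=0, U2=1, U3=1, U4=1 → 1. Observed 0.
  U0: none of the 3 fault types match ✗
  U1: none of the 3 fault types match ✗
  U2: none of the 3 fault types match ✗
  U3: none of the 3 fault types match ✗
  U4: stuck-at-0, inverted output ✓; others ✗
Consistent faults: {U4 stuck-at-0, U4 inverted output} — 2 in all.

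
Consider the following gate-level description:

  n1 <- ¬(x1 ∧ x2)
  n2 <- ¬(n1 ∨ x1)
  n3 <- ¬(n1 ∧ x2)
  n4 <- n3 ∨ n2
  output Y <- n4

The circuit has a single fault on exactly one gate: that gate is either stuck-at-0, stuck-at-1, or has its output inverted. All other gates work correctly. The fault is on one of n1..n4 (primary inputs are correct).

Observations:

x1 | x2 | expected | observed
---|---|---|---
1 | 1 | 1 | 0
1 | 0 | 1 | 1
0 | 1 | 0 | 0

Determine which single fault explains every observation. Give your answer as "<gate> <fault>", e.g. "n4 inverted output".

Fault-free values for test 1 (x1=1, x2=1): n1=0, n2=0, n3=1, n4=1, giving Y=1. Observed 0.
Test 1: faults giving observed 0 are {n1 stuck-at-1, n1 inverted output, n3 stuck-at-0, n3 inverted output, n4 stuck-at-0, n4 inverted output}.
Test 2 (x1=1, x2=0): fault-free n1=1, n2=0, n3=1, n4=1 → 1; observed 1. Eliminates n3 stuck-at-0, n3 inverted output, n4 stuck-at-0, n4 inverted output.
Test 3 (x1=0, x2=1): fault-free n1=1, n2=0, n3=0, n4=0 → 0; observed 0. Eliminates n1 inverted output.
Only n1 stuck-at-1 is consistent with every test.

n1 stuck-at-1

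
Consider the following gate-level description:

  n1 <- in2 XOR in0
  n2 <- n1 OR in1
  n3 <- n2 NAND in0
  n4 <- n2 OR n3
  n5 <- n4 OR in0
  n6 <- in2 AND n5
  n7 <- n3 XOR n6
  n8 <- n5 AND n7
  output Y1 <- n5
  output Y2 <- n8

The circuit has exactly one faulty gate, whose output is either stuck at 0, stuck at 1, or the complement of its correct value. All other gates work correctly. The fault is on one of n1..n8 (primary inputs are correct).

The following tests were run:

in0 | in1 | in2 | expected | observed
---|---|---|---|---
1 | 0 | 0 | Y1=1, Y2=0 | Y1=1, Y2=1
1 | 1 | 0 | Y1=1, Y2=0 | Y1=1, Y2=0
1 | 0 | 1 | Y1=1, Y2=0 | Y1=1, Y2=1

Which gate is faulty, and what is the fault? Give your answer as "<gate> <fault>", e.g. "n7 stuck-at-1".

n1 inverted output

Fault-free values for test 1 (in0=1, in1=0, in2=0): n1=1, n2=1, n3=0, n4=1, n5=1, n6=0, n7=0, n8=0, giving Y1=1, Y2=0. Observed Y1=1, Y2=1.
Test 1: faults giving observed Y1=1, Y2=1 are {n1 stuck-at-0, n1 inverted output, n2 stuck-at-0, n2 inverted output, n3 stuck-at-1, n3 inverted output, n6 stuck-at-1, n6 inverted output, n7 stuck-at-1, n7 inverted output, n8 stuck-at-1, n8 inverted output}.
Test 2 (in0=1, in1=1, in2=0): fault-free n1=1, n2=1, n3=0, n4=1, n5=1, n6=0, n7=0, n8=0 → Y1=1, Y2=0; observed Y1=1, Y2=0. Eliminates n2 stuck-at-0, n2 inverted output, n3 stuck-at-1, n3 inverted output, n6 stuck-at-1, n6 inverted output, n7 stuck-at-1, n7 inverted output, n8 stuck-at-1, n8 inverted output.
Test 3 (in0=1, in1=0, in2=1): fault-free n1=0, n2=0, n3=1, n4=1, n5=1, n6=1, n7=0, n8=0 → Y1=1, Y2=0; observed Y1=1, Y2=1. Eliminates n1 stuck-at-0.
Only n1 inverted output is consistent with every test.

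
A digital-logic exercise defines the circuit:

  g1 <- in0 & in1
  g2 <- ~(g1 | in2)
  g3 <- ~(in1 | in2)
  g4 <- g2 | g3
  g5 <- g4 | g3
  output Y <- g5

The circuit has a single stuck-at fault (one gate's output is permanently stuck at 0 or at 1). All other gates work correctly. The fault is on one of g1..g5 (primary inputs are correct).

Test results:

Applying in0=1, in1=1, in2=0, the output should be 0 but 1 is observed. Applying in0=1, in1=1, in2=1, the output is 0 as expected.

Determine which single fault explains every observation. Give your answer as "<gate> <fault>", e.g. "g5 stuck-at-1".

g1 stuck-at-0

Fault-free values for test 1 (in0=1, in1=1, in2=0): g1=1, g2=0, g3=0, g4=0, g5=0, giving Y=0. Observed 1.
Test 1: faults giving observed 1 are {g1 stuck-at-0, g2 stuck-at-1, g3 stuck-at-1, g4 stuck-at-1, g5 stuck-at-1}.
Test 2 (in0=1, in1=1, in2=1): fault-free g1=1, g2=0, g3=0, g4=0, g5=0 → 0; observed 0. Eliminates g2 stuck-at-1, g3 stuck-at-1, g4 stuck-at-1, g5 stuck-at-1.
Only g1 stuck-at-0 is consistent with every test.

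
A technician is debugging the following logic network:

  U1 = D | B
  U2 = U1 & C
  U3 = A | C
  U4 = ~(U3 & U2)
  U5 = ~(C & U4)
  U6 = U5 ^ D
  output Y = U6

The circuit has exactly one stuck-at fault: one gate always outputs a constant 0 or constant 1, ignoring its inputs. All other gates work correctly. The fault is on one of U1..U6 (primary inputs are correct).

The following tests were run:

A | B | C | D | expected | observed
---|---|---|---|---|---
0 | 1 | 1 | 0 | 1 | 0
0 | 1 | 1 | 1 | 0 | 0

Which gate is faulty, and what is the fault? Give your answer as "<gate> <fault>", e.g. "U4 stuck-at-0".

Fault-free values for test 1 (A=0, B=1, C=1, D=0): U1=1, U2=1, U3=1, U4=0, U5=1, U6=1, giving Y=1. Observed 0.
Test 1: faults giving observed 0 are {U1 stuck-at-0, U2 stuck-at-0, U3 stuck-at-0, U4 stuck-at-1, U5 stuck-at-0, U6 stuck-at-0}.
Test 2 (A=0, B=1, C=1, D=1): fault-free U1=1, U2=1, U3=1, U4=0, U5=1, U6=0 → 0; observed 0. Eliminates U1 stuck-at-0, U2 stuck-at-0, U3 stuck-at-0, U4 stuck-at-1, U5 stuck-at-0.
Only U6 stuck-at-0 is consistent with every test.

U6 stuck-at-0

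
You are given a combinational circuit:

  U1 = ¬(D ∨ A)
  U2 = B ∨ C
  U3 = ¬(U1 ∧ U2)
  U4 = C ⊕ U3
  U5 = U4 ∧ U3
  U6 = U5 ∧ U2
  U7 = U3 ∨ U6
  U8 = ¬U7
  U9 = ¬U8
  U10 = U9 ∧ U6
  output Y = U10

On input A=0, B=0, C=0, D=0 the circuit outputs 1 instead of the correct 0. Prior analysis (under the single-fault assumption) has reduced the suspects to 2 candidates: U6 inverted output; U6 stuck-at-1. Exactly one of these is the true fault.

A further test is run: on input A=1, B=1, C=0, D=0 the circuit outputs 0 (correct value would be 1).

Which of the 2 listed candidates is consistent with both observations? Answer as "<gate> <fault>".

Evaluate each candidate on input A=1, B=1, C=0, D=0:
  U6 inverted output: U1=0, U2=1, U3=1, U4=1, U5=1, U6=0 [inverted output], U7=1, U8=0, U9=1, U10=0 → 0 — matches
  U6 stuck-at-1: U1=0, U2=1, U3=1, U4=1, U5=1, U6=1 [stuck-at-1], U7=1, U8=0, U9=1, U10=1 → 1 — eliminated
Only U6 inverted output reproduces the observed 0.

U6 inverted output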